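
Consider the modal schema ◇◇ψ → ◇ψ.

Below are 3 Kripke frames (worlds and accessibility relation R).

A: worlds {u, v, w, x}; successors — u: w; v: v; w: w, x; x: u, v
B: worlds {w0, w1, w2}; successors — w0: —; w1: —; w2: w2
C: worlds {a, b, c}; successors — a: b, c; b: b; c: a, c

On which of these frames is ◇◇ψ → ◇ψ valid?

B

The schema corresponds to transitivity: ∀x ∀y ∀z (Rxy ∧ Ryz → Rxz).
A: fails — Ruw and Rwx but not Rux.
B: condition met.
C: fails — Rac and Rca but not Raa.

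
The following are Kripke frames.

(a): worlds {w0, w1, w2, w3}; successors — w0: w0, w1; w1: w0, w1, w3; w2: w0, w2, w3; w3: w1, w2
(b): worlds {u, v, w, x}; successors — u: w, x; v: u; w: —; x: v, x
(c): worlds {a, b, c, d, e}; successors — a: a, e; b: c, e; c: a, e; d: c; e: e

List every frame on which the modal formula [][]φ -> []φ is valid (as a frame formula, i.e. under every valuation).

Frame correspondent (Sahlqvist): forall x forall y (Rxy -> exists z (Rxz & Rzy)) — i.e. density.
(a): holds.
(b): fails — Ruw but no z with Ruz and Rzw.
(c): fails — Rbc but no z with Rbz and Rzc.
Valid on: (a).

(a)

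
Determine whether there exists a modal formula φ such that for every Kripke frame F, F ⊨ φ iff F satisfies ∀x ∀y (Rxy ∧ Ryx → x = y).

If a class were modally definable it would be closed under surjective bounded morphisms (Goldblatt–Thomason).
The 8-cycle (worlds w0,w1,w2,w3,w4,w5,w6,w7 with w0→w1→w2→w3→w4→w5→w6→w7→w0) is antisymmetric. Sending even-indexed worlds to • and odd-indexed worlds to ∘ is a surjective bounded morphism onto the two-world frame with •↔∘, which is not antisymmetric.
So no modal formula (or set of formulas) defines exactly the antisymmetric frames.

Not modally definable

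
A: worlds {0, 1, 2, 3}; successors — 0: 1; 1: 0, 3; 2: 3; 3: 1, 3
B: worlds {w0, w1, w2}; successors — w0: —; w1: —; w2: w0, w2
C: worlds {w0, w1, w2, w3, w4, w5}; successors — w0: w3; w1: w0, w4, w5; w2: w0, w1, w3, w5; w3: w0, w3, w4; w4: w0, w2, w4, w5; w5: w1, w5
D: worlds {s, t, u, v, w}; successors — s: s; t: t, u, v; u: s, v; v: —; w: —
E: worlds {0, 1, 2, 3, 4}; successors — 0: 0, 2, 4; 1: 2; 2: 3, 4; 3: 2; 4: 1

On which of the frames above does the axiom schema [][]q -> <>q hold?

The schema corresponds to a generalized confluence (Geach) condition: forall x exists w (x R^2 w & xRw).
A: fails — at 0 but no w with 0R²w and 0Rw.
B: fails — at w0 but no w with w0R²w and w0Rw.
C: satisfies the condition.
D: fails — at v but no w* with vR²w* and vRw*.
E: fails — at 1 but no w with 1R²w and 1Rw.

C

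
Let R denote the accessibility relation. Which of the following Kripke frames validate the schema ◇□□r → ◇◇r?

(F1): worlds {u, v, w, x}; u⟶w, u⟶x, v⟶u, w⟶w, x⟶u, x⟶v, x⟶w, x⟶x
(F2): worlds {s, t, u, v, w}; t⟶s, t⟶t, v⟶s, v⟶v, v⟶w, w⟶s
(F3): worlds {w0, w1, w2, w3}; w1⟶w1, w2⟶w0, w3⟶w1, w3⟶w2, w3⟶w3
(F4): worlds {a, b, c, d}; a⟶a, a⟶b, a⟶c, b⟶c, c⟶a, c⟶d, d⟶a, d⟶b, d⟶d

(F1), (F4)

This is the axiom for a generalized confluence (Geach) condition; its first-order frame correspondent is ∀x ∀y (xRy → ∃w (yR²w ∧ xR²w)).
(F1): satisfies the condition.
(F2): fails — tRs but no w* with sR²w* and tR²w*.
(F3): fails — w2Rw0 but no w with w0R²w and w2R²w.
(F4): satisfies the condition.
Valid on: (F1), (F4).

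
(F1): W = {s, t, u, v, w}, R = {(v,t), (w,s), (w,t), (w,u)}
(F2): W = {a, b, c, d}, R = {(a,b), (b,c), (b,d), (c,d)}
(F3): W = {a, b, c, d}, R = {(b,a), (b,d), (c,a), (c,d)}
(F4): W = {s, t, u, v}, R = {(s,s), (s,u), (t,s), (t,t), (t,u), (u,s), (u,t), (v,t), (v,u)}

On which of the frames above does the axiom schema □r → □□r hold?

Frame correspondent (Sahlqvist): ∀x ∀y ∀z (Rxy ∧ Ryz → Rxz) — i.e. transitivity.
(F1): holds.
(F2): fails — Rab and Rbc but not Rac.
(F3): holds.
(F4): fails — Rut and Rtu but not Ruu.
Valid on: (F1), (F3).

(F1), (F3)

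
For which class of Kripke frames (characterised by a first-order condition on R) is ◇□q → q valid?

Equivalently (dual form): q → □◇q.
Suppose q→□◇q is valid. Take Rxy and set V(q)={x}. Then q at x, so □◇q at x, so ◇q at y, so some z with Ryz has q; z=x, i.e. Ryx.

symmetry: ∀x ∀y (Rxy → Ryx)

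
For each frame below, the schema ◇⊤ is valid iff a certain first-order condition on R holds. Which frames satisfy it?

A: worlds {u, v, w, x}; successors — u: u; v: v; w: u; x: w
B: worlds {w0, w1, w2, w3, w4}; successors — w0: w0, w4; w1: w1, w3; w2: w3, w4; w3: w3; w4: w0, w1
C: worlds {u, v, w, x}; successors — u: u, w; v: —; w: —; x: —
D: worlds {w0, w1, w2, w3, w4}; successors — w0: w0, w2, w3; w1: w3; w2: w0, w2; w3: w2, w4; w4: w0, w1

A, B, D

Frame correspondent (Sahlqvist): ∀x ∃y Rxy — i.e. seriality.
A: satisfies the condition.
B: satisfies the condition.
C: fails — world v has no successor.
D: satisfies the condition.
Valid on: A, B, D.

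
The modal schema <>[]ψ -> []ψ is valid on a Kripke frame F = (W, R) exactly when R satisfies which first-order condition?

the Euclidean property: forall x forall y forall z (Rxy & Rxz -> Ryz)

Replacing ψ by ¬ψ and contraposing gives the equivalent schema ◇ψ → □◇ψ.
Suppose ◇ψ→□◇ψ is valid. Take Rxy, Rxz and set V(ψ)={y}. Then ◇ψ at x, so □◇ψ at x, so ◇ψ at z, so some w with Rzw has ψ; w=y, i.e. Rzy. By symmetry of the argument, Ryz.
Conversely, on a frame with the Euclidean property the schema holds at every world under every valuation.
Frame condition: forall x forall y forall z (Rxy & Rxz -> Ryz).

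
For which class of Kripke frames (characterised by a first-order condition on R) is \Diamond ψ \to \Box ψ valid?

Suppose ◇ψ→□ψ is valid. Take Rxy, Rxz and set V(ψ)={y}. Then ◇ψ at x, so □ψ at x, so ψ at z, i.e. z=y.
Conversely, any frame satisfying \forall x \forall y \forall z (Rxy \wedge Rxz \to y = z) validates the schema.
So the correspondent is partial functionality.

Partial functionality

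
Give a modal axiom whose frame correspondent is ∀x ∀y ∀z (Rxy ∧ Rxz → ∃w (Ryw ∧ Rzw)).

The condition is convergence. The .2 schema ◇□p → □◇p defines it.
Suppose ◇□p→□◇p is valid. Take Rxy, Rxz and set V(p)={w : Ryw}. Then □p at y so ◇□p at x, so □◇p at x, so ◇p at z, giving w with Rzw and Ryw.

◇□p → □◇p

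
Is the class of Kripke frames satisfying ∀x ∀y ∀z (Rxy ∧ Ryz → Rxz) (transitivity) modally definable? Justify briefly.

The condition is transitivity. A defining modal formula is □r → □□r.

Yes, by □r → □□r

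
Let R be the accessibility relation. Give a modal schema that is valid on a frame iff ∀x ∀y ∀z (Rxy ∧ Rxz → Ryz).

A defining formula is ◇p → □◇p (the 5 axiom).
Suppose ◇p→□◇p is valid. Take Rxy, Rxz and set V(p)={y}. Then ◇p at x, so □◇p at x, so ◇p at z, so some w with Rzw has p; w=y, i.e. Rzy. By symmetry of the argument, Ryz.

◇p → □◇p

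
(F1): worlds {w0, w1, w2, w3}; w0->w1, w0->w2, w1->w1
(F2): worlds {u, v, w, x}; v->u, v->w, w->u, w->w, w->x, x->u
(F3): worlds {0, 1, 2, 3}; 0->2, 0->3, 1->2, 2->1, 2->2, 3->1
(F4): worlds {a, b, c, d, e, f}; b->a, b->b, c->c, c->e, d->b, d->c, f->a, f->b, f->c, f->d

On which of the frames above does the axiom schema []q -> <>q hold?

(F3)

The schema corresponds to seriality: forall x exists y Rxy.
(F1): fails — world w2 has no successor.
(F2): fails — world u has no successor.
(F3): condition met.
(F4): fails — world a has no successor.
Valid on: (F3).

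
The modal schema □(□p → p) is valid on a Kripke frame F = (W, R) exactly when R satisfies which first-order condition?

This schema is the T□ axiom.
Its frame correspondent is shift-reflexivity — ∀x ∀y (Rxy → Ryy).

Shift-reflexivity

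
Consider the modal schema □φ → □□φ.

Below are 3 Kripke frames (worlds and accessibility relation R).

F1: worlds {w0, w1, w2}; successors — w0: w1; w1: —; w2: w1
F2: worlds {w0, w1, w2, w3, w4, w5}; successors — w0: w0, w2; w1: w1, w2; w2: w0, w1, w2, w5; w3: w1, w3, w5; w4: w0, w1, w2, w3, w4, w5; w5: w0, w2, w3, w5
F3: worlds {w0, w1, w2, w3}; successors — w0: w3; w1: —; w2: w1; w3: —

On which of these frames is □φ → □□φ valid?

F1, F3

The schema corresponds to transitivity: ∀x ∀y ∀z (Rxy ∧ Ryz → Rxz).
F1: holds.
F2: fails — Rw3w1 and Rw1w2 but not Rw3w2.
F3: holds.
Valid on: F1, F3.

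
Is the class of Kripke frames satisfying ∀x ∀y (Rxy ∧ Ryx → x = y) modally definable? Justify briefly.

Modal frame validity is preserved under surjective bounded morphisms.
The 4-cycle (worlds a,b,c,d with a→b→c→d→a) is antisymmetric. Sending even-indexed worlds to • and odd-indexed worlds to ∘ is a surjective bounded morphism onto the two-world frame with •↔∘, which is not antisymmetric.
So no modal formula (or set of formulas) defines exactly the antisymmetric frames.

Not modally definable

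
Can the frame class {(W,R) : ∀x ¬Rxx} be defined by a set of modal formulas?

No — not modally definable

Any modally definable frame class is closed under surjective bounded morphisms.
The 3-cycle (worlds a,b,c with a→b→c→a) is irreflexive, and the map sending every world to a single reflexive point • is a surjective bounded morphism (forth: every edge maps to (•,•); back: every world has a successor). So any modal formula valid on the 3-cycle is also valid on the reflexive point, which is not irreflexive.
So no modal formula (or set of formulas) defines exactly the irreflexive frames.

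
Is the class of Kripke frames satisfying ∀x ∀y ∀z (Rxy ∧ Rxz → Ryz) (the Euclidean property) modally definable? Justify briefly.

Definable; ◇q → □◇q defines it

Yes: it is the Euclidean property, defined by the 5 schema ◇q → □◇q.
Suppose ◇q→□◇q is valid. Take Rxy, Rxz and set V(q)={y}. Then ◇q at x, so □◇q at x, so ◇q at z, so some w with Rzw has q; w=y, i.e. Rzy. By symmetry of the argument, Ryz.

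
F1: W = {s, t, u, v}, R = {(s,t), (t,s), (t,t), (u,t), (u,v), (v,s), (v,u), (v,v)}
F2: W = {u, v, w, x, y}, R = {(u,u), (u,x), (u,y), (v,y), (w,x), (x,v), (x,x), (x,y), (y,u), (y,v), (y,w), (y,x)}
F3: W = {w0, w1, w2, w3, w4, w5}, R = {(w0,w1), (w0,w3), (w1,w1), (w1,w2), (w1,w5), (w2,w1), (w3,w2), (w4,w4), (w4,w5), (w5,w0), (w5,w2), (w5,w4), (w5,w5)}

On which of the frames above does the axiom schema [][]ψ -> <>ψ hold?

F1

This is the axiom for a generalized confluence (Geach) condition; its first-order frame correspondent is forall x exists w (x R^2 w & xRw).
F1: ✓.
F2: fails — at v but no t with vR²t and vRt.
F3: fails — at w3 but no w with w3R²w and w3Rw.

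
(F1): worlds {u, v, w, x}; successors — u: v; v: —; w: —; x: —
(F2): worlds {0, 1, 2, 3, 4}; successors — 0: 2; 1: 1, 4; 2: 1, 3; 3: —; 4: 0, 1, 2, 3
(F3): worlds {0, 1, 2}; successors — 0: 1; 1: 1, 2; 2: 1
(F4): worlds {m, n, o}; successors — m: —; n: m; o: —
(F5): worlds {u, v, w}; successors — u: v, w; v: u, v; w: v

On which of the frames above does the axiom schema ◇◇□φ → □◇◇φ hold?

The schema corresponds to a generalized confluence (Geach) condition: ∀x ∀y ∀z ((xR²y ∧ xRz) → ∃w (yRw ∧ zR²w)).
(F1): satisfies the condition.
(F2): fails — 0R²3, 0R2 but no w with 3Rw and 2R²w.
(F3): satisfies the condition.
(F4): satisfies the condition.
(F5): satisfies the condition.
Valid on: (F1), (F3), (F4), (F5).

(F1), (F3), (F4), (F5)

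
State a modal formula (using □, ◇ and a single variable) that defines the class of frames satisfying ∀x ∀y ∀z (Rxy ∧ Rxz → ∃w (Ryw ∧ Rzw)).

This is convergence; the standard corresponding axiom is .2: ◇□ψ → □◇ψ.
Suppose ◇□ψ→□◇ψ is valid. Take Rxy, Rxz and set V(ψ)={w : Ryw}. Then □ψ at y so ◇□ψ at x, so □◇ψ at x, so ◇ψ at z, giving w with Rzw and Ryw.

◇□ψ → □◇ψ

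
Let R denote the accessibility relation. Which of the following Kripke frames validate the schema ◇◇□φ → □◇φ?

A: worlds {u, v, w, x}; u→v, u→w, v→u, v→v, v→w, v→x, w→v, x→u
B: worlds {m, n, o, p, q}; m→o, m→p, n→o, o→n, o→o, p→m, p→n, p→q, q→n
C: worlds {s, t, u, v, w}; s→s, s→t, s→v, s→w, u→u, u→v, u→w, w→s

none

This is the axiom for a generalized confluence (Geach) condition; its first-order frame correspondent is ∀x ∀y ∀z ((xR²y ∧ xRz) → ∃w (yRw ∧ zRw)).
A: fails — uR²x, uRw but no t with xRt and wRt.
B: fails — mR²m, mRp but no w with mRw and pRw.
C: fails — sR²s, sRt but no w* with sRw* and tRw*.
Valid on no frame.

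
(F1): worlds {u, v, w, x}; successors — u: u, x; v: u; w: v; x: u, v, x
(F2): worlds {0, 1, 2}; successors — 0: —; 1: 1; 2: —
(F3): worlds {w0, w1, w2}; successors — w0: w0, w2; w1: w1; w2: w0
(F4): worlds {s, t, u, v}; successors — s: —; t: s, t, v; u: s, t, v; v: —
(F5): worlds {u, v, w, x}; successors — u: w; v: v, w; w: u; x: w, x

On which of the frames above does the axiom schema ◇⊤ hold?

This is the axiom for seriality; its first-order frame correspondent is ∀x ∃y Rxy.
(F1): holds.
(F2): fails — world 0 has no successor.
(F3): holds.
(F4): fails — world s has no successor.
(F5): holds.
Valid on: (F1), (F3), (F5).

(F1), (F3), (F5)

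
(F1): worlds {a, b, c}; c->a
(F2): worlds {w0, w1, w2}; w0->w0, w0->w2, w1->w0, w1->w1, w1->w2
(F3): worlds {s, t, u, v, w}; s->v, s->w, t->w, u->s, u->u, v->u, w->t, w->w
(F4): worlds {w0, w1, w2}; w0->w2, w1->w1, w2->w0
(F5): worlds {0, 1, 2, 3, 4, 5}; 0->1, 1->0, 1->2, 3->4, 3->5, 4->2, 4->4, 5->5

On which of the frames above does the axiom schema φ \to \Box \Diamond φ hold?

Frame correspondent (Sahlqvist): \forall x \forall y (Rxy \to Ryx) — i.e. symmetry.
(F1): fails — Rca but not Rac.
(F2): fails — Rw1w2 but not Rw2w1.
(F3): fails — Rus but not Rsu.
(F4): holds.
(F5): fails — R34 but not R43.
Valid on: (F4).

(F4)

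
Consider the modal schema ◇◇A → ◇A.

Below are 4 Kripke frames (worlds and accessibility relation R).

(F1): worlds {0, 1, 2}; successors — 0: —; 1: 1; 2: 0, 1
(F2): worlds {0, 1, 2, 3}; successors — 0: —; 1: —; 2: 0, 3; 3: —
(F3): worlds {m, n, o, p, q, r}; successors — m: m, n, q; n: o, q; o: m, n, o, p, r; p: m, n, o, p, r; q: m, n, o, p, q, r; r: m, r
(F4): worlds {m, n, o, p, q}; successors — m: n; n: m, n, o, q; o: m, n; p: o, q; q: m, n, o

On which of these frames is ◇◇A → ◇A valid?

Frame correspondent (Sahlqvist): ∀x ∀y ∀z (Rxy ∧ Ryz → Rxz) — i.e. transitivity.
(F1): condition met.
(F2): condition met.
(F3): fails — Rom and Rmq but not Roq.
(F4): fails — Ron and Rno but not Roo.

(F1), (F2)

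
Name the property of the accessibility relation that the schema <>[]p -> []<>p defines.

convergence

Suppose ◇□p→□◇p is valid. Take Rxy, Rxz and set V(p)={w : Ryw}. Then □p at y so ◇□p at x, so □◇p at x, so ◇p at z, giving w with Rzw and Ryw.
The converse is a direct semantic check.
So the correspondent is convergence.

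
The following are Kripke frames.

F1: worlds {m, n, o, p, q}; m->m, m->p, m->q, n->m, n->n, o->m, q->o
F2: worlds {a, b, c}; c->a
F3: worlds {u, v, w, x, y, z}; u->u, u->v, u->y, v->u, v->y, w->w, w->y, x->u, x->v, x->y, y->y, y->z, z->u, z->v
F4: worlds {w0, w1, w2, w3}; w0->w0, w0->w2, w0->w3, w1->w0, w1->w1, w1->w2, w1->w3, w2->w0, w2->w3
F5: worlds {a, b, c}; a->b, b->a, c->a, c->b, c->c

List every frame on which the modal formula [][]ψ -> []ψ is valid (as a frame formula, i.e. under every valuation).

F3, F4

The schema corresponds to density: forall x forall y (Rxy -> exists z (Rxz & Rzy)).
F1: fails — Rqo but no z with Rqz and Rzo.
F2: fails — Rca but no z with Rcz and Rza.
F3: condition met.
F4: condition met.
F5: fails — Rab but no z with Raz and Rzb.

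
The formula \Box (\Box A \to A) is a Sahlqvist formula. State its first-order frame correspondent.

shift-reflexivity: \forall x \forall y (Rxy \to Ryy)

Suppose □(□A→A) is valid. Take Rxy and set V(A)={w : Ryw}. Then at y, □A holds; since □(□A→A) at x, □A→A at y, so A at y, i.e. Ryy.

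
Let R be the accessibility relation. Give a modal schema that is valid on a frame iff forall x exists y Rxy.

□q → ◇q

A defining formula is □q → ◇q (the D axiom).
Suppose □q→◇q is valid. At any x set V(q)=W. Then □q at x, so ◇q at x, so x has a successor.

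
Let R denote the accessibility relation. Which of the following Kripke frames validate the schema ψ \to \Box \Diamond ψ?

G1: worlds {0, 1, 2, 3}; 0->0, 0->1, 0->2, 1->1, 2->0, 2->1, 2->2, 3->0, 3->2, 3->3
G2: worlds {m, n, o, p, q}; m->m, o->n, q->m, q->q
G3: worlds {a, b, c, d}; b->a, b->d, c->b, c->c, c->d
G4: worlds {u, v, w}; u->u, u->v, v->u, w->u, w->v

none

The schema corresponds to symmetry: \forall x \forall y (Rxy \to Ryx).
G1: fails — R32 but not R23.
G2: fails — Ron but not Rno.
G3: fails — Rcd but not Rdc.
G4: fails — Rwu but not Ruw.
Valid on no frame.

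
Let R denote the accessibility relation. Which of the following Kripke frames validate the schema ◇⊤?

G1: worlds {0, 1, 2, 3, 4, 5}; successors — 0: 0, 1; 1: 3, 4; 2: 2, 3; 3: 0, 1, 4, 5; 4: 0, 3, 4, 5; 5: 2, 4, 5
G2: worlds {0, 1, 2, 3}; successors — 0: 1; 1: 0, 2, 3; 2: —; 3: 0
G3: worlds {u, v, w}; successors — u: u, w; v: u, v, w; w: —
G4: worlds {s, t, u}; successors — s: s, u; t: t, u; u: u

This is the axiom for seriality; its first-order frame correspondent is ∀x ∃y Rxy.
G1: condition met.
G2: fails — world 2 has no successor.
G3: fails — world w has no successor.
G4: condition met.

G1, G4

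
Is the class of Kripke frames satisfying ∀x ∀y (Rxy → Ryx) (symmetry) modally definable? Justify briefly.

The condition is symmetry. A defining modal formula is q → □◇q.
Suppose q→□◇q is valid. Take Rxy and set V(q)={x}. Then q at x, so □◇q at x, so ◇q at y, so some z with Ryz has q; z=x, i.e. Ryx.

Yes, by q → □◇q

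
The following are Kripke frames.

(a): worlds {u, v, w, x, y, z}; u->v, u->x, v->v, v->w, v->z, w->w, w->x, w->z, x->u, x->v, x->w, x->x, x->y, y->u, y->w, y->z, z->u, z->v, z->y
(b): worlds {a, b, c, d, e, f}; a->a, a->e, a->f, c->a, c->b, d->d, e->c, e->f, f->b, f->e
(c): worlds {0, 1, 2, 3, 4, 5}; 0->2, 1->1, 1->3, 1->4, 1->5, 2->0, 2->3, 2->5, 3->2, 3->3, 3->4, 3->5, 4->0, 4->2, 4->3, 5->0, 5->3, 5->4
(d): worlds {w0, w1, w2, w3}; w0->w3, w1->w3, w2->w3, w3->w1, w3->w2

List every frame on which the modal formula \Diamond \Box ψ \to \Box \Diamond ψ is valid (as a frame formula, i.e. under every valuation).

Frame correspondent (Sahlqvist): \forall x \forall y \forall z (Rxy \wedge Rxz \to \exists w (Ryw \wedge Rzw)) — i.e. convergence.
(a): fails — Rvz and Rvw but z and w have no common successor.
(b): fails — Rae and Raf but e and f have no common successor.
(c): fails — R25 and R20 but 5 and 0 have no common successor.
(d): holds.

(d)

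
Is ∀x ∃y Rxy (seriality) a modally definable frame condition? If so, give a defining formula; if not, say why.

Definable; □q → ◇q defines it

Yes: it is seriality, defined by the D schema □q → ◇q.
Suppose □q→◇q is valid. At any x set V(q)=W. Then □q at x, so ◇q at x, so x has a successor.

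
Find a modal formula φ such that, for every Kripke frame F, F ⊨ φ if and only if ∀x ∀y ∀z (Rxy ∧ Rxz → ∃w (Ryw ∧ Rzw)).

A defining formula is ◇□q → □◇q (the .2 axiom).
Suppose ◇□q→□◇q is valid. Take Rxy, Rxz and set V(q)={w : Ryw}. Then □q at y so ◇□q at x, so □◇q at x, so ◇q at z, giving w with Rzw and Ryw.

◇□q → □◇q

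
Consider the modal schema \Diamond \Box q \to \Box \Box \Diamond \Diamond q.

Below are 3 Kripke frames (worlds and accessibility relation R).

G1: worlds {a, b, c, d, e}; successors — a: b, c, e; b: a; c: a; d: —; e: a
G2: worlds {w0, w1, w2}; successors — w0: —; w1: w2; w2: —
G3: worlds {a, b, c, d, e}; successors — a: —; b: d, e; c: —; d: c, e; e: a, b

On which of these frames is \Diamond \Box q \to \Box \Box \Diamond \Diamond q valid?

Frame correspondent (Sahlqvist): \forall x \forall y \forall z ((xRy \wedge x R^2 z) \to \exists w (yRw \wedge z R^2 w)) — i.e. a generalized confluence (Geach) condition.
G1: condition met.
G2: condition met.
G3: fails — bRd, bR²a but no w with dRw and aR²w.

G1, G2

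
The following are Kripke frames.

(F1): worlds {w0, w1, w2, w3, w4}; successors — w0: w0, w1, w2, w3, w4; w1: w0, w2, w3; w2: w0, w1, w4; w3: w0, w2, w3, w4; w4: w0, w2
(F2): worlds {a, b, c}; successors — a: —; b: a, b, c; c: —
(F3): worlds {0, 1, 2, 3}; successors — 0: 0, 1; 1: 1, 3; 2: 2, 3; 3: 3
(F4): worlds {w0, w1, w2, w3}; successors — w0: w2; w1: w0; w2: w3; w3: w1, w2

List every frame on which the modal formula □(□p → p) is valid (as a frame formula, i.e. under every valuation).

(F3)

This is the axiom for shift-reflexivity; its first-order frame correspondent is ∀x ∀y (Rxy → Ryy).
(F1): fails — Rw1w2 but not Rw2w2.
(F2): fails — Rba but not Raa.
(F3): satisfies the condition.
(F4): fails — Rw1w0 but not Rw0w0.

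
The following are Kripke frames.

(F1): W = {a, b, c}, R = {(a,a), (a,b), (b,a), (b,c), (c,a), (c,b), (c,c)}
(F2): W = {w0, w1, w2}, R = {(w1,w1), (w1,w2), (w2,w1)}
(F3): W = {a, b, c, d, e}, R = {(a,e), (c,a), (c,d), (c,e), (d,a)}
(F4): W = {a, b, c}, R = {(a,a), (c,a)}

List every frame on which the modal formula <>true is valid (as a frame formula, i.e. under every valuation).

(F1)

Frame correspondent (Sahlqvist): forall x exists y Rxy — i.e. seriality.
(F1): satisfies the condition.
(F2): fails — world w0 has no successor.
(F3): fails — world b has no successor.
(F4): fails — world b has no successor.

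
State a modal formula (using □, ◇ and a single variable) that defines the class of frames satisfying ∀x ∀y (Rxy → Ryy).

□(□ψ → ψ)

A defining formula is □(□ψ → ψ) (the T□ axiom).
Suppose □(□ψ→ψ) is valid. Take Rxy and set V(ψ)={w : Ryw}. Then at y, □ψ holds; since □(□ψ→ψ) at x, □ψ→ψ at y, so ψ at y, i.e. Ryy.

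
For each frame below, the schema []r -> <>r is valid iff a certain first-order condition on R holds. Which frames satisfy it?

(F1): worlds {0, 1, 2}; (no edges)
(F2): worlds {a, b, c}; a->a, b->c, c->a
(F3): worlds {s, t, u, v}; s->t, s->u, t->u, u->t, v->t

Frame correspondent (Sahlqvist): forall x exists y Rxy — i.e. seriality.
(F1): fails — world 0 has no successor.
(F2): condition met.
(F3): condition met.
Valid on: (F2), (F3).

(F2), (F3)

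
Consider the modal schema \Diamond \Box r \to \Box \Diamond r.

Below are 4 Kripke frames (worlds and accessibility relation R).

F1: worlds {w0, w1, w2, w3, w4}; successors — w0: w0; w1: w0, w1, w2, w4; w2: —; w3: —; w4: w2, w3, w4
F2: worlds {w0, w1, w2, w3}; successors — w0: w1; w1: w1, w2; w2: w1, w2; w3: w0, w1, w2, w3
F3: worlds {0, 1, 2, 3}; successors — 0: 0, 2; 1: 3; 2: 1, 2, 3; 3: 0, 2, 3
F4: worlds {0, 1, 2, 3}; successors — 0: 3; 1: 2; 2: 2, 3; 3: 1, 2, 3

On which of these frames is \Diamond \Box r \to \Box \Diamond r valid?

F2, F3, F4

Frame correspondent (Sahlqvist): \forall x \forall y \forall z (Rxy \wedge Rxz \to \exists w (Ryw \wedge Rzw)) — i.e. convergence.
F1: fails — Rw1w2 and Rw1w2 but w2 and w2 have no common successor.
F2: holds.
F3: holds.
F4: holds.
Valid on: F2, F3, F4.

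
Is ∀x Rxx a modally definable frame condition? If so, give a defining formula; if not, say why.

This is a Sahlqvist condition; the T axiom □r → r defines it.
Suppose □r→r is valid. At any x set V(r)={w : Rxw}. Then □r holds at x, so r holds at x, i.e. Rxx.

Definable; □r → r defines it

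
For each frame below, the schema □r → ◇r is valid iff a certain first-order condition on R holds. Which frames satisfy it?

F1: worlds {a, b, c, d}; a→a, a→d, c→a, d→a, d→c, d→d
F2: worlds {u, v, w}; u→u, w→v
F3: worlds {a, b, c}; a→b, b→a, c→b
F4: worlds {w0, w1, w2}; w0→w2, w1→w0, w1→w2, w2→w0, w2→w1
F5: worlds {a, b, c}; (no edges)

F3, F4

The schema corresponds to seriality: ∀x ∃y Rxy.
F1: fails — world b has no successor.
F2: fails — world v has no successor.
F3: ✓.
F4: ✓.
F5: fails — world a has no successor.
Valid on: F3, F4.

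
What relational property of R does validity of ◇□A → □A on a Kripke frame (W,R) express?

the Euclidean property: ∀x ∀y ∀z (Rxy ∧ Rxz → Ryz)

Equivalently (dual form): ◇A → □◇A.
Suppose ◇A→□◇A is valid. Take Rxy, Rxz and set V(A)={y}. Then ◇A at x, so □◇A at x, so ◇A at z, so some w with Rzw has A; w=y, i.e. Rzy. By symmetry of the argument, Ryz.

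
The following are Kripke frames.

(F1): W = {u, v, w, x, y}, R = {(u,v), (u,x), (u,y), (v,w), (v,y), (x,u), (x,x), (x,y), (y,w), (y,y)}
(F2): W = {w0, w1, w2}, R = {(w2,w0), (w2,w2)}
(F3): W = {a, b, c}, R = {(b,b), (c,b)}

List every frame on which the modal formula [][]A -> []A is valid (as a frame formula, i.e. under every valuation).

(F2), (F3)

Frame correspondent (Sahlqvist): forall x forall y (Rxy -> exists z (Rxz & Rzy)) — i.e. density.
(F1): fails — Ruv but no z with Ruz and Rzv.
(F2): condition met.
(F3): condition met.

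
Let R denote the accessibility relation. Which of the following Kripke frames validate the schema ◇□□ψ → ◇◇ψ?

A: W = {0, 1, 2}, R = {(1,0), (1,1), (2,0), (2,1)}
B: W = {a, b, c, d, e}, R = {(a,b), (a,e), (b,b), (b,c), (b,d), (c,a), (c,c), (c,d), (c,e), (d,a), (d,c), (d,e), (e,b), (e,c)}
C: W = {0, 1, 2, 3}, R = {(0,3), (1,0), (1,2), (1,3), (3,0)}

This is the axiom for a generalized confluence (Geach) condition; its first-order frame correspondent is ∀x ∀y (xRy → ∃w (yR²w ∧ xR²w)).
A: fails — 1R0 but no w with 0R²w and 1R²w.
B: condition met.
C: fails — 0R3 but no w with 3R²w and 0R²w.
Valid on: B.

B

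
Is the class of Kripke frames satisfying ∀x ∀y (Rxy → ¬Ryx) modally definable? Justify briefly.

If a class were modally definable it would be closed under surjective bounded morphisms (Goldblatt–Thomason).
The 5-cycle (worlds s,t,u,v,w with s→t→u→v→w→s) is asymmetric. Mapping every world to a single reflexive point • is a surjective bounded morphism, and the reflexive point is not asymmetric (R•• but asymmetry requires ¬R••).
Hence asymmetry is not modally definable.

Not modally definable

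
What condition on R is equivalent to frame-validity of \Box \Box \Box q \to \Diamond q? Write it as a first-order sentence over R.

This is a Sahlqvist (Geach-type) schema ◇^0□^3q → □^0◇^1q.
Minimal-valuation argument: fix x; take any y with xR^0y and any z with xR^0z. Set V(q) to the set of worlds R-reachable from y in exactly 3 steps. Then □^3q holds at y, so the antecedent holds at x; validity forces ◇^1q at z, giving a w with zR^1w and yR^3w.
First-order correspondent: \forall x \exists w (x R^3 w \wedge xRw).

\forall x \exists w (x R^3 w \wedge xRw)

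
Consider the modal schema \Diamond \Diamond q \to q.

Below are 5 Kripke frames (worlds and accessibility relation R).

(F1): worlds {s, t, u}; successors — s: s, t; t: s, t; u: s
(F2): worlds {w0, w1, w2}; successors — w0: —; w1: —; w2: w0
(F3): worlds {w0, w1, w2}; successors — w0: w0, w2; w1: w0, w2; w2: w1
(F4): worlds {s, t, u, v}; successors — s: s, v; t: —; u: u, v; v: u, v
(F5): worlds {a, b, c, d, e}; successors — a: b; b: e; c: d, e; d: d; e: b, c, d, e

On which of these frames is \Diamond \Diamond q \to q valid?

The schema corresponds to a generalized confluence (Geach) condition: \forall x \forall y (x R^2 y \to \exists w (y = w \wedge x = w)).
(F1): fails — sR²t but t ≠ s.
(F2): satisfies the condition.
(F3): fails — w0R²w1 but w1 ≠ w0.
(F4): fails — sR²u but u ≠ s.
(F5): fails — aR²e but e ≠ a.

(F2)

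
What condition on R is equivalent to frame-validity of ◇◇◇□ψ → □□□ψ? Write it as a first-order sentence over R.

∀x ∀y ∀z ((xR³y ∧ xR³z) → ∃w (yRw ∧ z = w))

This is a Sahlqvist (Geach-type) schema ◇^3□^1ψ → □^3◇^0ψ.
First-order correspondent: ∀x ∀y ∀z ((xR³y ∧ xR³z) → ∃w (yRw ∧ z = w)).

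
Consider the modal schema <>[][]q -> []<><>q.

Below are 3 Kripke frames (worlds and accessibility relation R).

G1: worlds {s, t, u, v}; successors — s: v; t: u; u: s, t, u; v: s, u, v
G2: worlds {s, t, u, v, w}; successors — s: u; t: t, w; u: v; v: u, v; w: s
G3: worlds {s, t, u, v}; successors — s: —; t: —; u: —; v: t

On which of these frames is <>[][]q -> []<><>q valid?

The schema corresponds to a generalized confluence (Geach) condition: forall x forall y forall z ((xRy & xRz) -> exists w (y R^2 w & z R^2 w)).
G1: condition met.
G2: fails — tRt, tRw but no w* with tR²w* and wR²w*.
G3: fails — vRt, vRt but no w with tR²w and tR²w.

G1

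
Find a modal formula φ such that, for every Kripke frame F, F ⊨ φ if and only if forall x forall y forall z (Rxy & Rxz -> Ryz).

◇ψ → □◇ψ

The condition is the Euclidean property. The 5 schema ◇ψ → □◇ψ defines it.
Suppose ◇ψ→□◇ψ is valid. Take Rxy, Rxz and set V(ψ)={y}. Then ◇ψ at x, so □◇ψ at x, so ◇ψ at z, so some w with Rzw has ψ; w=y, i.e. Rzy. By symmetry of the argument, Ryz.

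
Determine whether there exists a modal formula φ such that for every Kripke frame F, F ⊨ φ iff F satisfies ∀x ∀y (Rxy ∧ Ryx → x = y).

No — not modally definable

If a class were modally definable it would be closed under surjective bounded morphisms (Goldblatt–Thomason).
The 4-cycle (worlds a,b,c,d with a→b→c→d→a) is antisymmetric. Sending even-indexed worlds to s and odd-indexed worlds to t is a surjective bounded morphism onto the two-world frame with s↔t, which is not antisymmetric.
So the class is not modally definable.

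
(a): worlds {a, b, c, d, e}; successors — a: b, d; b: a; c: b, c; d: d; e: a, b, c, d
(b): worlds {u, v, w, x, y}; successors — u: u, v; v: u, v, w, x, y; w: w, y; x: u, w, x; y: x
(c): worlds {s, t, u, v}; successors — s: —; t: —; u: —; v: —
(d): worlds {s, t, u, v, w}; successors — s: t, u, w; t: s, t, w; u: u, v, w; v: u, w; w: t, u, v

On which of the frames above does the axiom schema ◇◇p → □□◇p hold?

(c)

Frame correspondent (Sahlqvist): ∀x ∀y ∀z ((xR²y ∧ xR²z) → ∃w (y = w ∧ zRw)) — i.e. a generalized confluence (Geach) condition.
(a): fails — aR²a, aR²a but no w with a=w and aRw.
(b): fails — uR²u, uR²w but no t with u=t and wRt.
(c): condition met.
(d): fails — sR²s, sR²s but no w* with s=w* and sRw*.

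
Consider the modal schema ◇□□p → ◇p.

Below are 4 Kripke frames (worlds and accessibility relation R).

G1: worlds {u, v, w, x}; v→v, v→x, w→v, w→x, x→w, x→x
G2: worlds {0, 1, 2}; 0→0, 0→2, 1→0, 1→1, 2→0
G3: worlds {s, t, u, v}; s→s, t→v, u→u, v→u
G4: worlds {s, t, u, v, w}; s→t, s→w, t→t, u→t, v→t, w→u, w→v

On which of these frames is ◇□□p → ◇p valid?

Frame correspondent (Sahlqvist): ∀x ∀y (xRy → ∃w (yR²w ∧ xRw)) — i.e. a generalized confluence (Geach) condition.
G1: condition met.
G2: condition met.
G3: fails — tRv but no w with vR²w and tRw.
G4: fails — wRu but no w* with uR²w* and wRw*.

G1, G2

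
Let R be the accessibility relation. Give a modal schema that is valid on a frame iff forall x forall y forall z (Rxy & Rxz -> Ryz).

◇s → □◇s

A defining formula is ◇s → □◇s (the 5 axiom).
Suppose ◇s→□◇s is valid. Take Rxy, Rxz and set V(s)={y}. Then ◇s at x, so □◇s at x, so ◇s at z, so some w with Rzw has s; w=y, i.e. Rzy. By symmetry of the argument, Ryz.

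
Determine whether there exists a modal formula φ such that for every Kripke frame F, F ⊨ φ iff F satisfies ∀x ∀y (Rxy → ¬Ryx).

If a class were modally definable it would be closed under surjective bounded morphisms (Goldblatt–Thomason).
The 4-cycle (worlds w0,w1,w2,w3 with w0→w1→w2→w3→w0) is asymmetric. Mapping every world to a single reflexive point • is a surjective bounded morphism, and the reflexive point is not asymmetric (R•• but asymmetry requires ¬R••).
So no modal formula (or set of formulas) defines exactly the asymmetric frames.

No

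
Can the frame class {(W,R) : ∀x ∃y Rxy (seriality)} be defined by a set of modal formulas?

Yes — defined by □r → ◇r

This is a Sahlqvist condition; the D axiom □r → ◇r defines it.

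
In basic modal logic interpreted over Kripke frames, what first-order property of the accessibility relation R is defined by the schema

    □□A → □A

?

Suppose □□A→□A is valid. Take Rxy and set V(A)={w : xR²w}. Then □□A at x, so □A at x, so A at y, i.e. ∃z(Rxz∧Rzy).

Density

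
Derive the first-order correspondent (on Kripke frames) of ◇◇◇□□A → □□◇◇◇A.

∀x ∀y ∀z ((xR³y ∧ xR²z) → ∃w (yR²w ∧ zR³w))

This is a Sahlqvist (Geach-type) schema ◇^3□^2A → □^2◇^3A.
Minimal-valuation argument: fix x; take any y with xR^3y and any z with xR^2z. Set V(A) to the set of worlds R-reachable from y in exactly 2 steps. Then □^2A holds at y, so the antecedent holds at x; validity forces ◇^3A at z, giving a w with zR^3w and yR^2w.
First-order correspondent: ∀x ∀y ∀z ((xR³y ∧ xR²z) → ∃w (yR²w ∧ zR³w)).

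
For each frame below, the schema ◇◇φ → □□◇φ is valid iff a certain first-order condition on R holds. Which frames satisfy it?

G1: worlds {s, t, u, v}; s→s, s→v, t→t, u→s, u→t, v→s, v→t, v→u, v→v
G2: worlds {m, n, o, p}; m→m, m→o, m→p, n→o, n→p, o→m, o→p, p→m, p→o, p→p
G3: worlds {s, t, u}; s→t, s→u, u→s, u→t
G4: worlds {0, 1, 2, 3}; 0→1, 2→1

G4

Frame correspondent (Sahlqvist): ∀x ∀y ∀z ((xR²y ∧ xR²z) → ∃w (y = w ∧ zRw)) — i.e. a generalized confluence (Geach) condition.
G1: fails — sR²s, sR²t but no w with s=w and tRw.
G2: fails — mR²o, mR²o but no w with o=w and oRw.
G3: fails — sR²s, sR²s but no w with s=w and sRw.
G4: ✓.
Valid on: G4.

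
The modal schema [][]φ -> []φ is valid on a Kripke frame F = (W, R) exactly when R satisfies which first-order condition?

Suppose □□φ→□φ is valid. Take Rxy and set V(φ)={w : xR²w}. Then □□φ at x, so □φ at x, so φ at y, i.e. ∃z(Rxz∧Rzy).
Conversely, on a frame with density the schema holds at every world under every valuation.
Frame condition: forall x forall y (Rxy -> exists z (Rxz & Rzy)).

Density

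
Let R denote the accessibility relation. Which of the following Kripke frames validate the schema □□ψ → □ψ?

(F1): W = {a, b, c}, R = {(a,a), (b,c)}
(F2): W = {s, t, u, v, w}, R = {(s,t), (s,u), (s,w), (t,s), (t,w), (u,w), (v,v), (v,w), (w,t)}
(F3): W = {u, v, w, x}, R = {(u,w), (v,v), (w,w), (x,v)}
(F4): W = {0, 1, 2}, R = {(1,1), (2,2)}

(F3), (F4)

The schema corresponds to density: ∀x ∀y (Rxy → ∃z (Rxz ∧ Rzy)).
(F1): fails — Rbc but no z with Rbz and Rzc.
(F2): fails — Rwt but no z with Rwz and Rzt.
(F3): condition met.
(F4): condition met.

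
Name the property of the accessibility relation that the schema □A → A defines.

Suppose □A→A is valid. At any x set V(A)={w : Rxw}. Then □A holds at x, so A holds at x, i.e. Rxx.
Conversely, on a frame with reflexivity the schema holds at every world under every valuation.
So the correspondent is reflexivity.

reflexivity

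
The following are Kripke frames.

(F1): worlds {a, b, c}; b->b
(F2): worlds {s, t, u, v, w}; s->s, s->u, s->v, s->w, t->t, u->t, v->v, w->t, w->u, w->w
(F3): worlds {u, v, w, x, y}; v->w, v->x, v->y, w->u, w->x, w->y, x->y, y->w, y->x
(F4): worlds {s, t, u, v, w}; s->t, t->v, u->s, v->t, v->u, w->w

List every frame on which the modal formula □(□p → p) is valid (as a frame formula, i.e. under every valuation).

This is the axiom for shift-reflexivity; its first-order frame correspondent is ∀x ∀y (Rxy → Ryy).
(F1): satisfies the condition.
(F2): fails — Rwu but not Ruu.
(F3): fails — Ryx but not Rxx.
(F4): fails — Rtv but not Rvv.

(F1)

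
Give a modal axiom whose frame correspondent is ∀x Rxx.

A defining formula is □q → q (the T axiom).
Suppose □q→q is valid. At any x set V(q)={w : Rxw}. Then □q holds at x, so q holds at x, i.e. Rxx.

□q → q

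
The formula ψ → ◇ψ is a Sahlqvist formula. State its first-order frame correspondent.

reflexivity: ∀x Rxx

This is frame-equivalent to □ψ → ψ (substitute ¬ψ for ψ and contrapose).
Suppose □ψ→ψ is valid. At any x set V(ψ)={w : Rxw}. Then □ψ holds at x, so ψ holds at x, i.e. Rxx.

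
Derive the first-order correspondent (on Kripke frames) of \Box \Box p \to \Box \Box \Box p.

\forall x \forall z (x R^3 z \to \exists w (x R^2 w \wedge z = w))

This is a Sahlqvist (Geach-type) schema ◇^0□^2p → □^3◇^0p.
Minimal-valuation argument: fix x; take any y with xR^0y and any z with xR^3z. Set V(p) to the set of worlds R-reachable from y in exactly 2 steps. Then □^2p holds at y, so the antecedent holds at x; validity forces ◇^0p at z, giving a w with zR^0w and yR^2w.
First-order correspondent: \forall x \forall z (x R^3 z \to \exists w (x R^2 w \wedge z = w)).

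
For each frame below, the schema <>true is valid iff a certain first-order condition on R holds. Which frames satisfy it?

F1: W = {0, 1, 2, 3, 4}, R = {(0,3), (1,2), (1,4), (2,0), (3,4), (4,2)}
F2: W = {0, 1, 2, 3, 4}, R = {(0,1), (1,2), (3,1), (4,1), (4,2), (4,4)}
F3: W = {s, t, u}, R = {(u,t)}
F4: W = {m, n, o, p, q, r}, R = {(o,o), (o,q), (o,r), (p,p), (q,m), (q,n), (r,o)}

F1

Frame correspondent (Sahlqvist): forall x exists y Rxy — i.e. seriality.
F1: satisfies the condition.
F2: fails — world 2 has no successor.
F3: fails — world s has no successor.
F4: fails — world m has no successor.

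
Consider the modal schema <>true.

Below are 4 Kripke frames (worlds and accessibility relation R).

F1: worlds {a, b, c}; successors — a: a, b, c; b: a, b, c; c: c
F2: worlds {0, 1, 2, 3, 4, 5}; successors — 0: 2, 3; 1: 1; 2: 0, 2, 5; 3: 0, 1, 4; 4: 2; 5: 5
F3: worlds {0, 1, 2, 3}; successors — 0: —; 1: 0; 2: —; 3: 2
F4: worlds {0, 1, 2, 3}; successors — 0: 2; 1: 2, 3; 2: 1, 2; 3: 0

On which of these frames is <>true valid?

F1, F2, F4

The schema corresponds to seriality: forall x exists y Rxy.
F1: satisfies the condition.
F2: satisfies the condition.
F3: fails — world 0 has no successor.
F4: satisfies the condition.
Valid on: F1, F2, F4.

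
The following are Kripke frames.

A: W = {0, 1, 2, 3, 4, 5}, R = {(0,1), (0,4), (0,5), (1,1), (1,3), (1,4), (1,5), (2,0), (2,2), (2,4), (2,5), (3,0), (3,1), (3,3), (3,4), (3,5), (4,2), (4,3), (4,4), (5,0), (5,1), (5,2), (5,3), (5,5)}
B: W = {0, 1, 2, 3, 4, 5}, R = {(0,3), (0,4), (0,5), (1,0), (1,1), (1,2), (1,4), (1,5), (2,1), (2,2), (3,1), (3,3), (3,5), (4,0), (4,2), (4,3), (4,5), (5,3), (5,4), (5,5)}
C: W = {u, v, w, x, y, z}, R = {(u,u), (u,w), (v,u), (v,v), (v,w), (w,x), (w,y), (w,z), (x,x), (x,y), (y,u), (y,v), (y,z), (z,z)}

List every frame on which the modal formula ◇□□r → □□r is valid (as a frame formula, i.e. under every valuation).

The schema corresponds to a generalized confluence (Geach) condition: ∀x ∀y ∀z ((xRy ∧ xR²z) → ∃w (yR²w ∧ z = w)).
A: condition met.
B: fails — 0R4, 0R²0 but no w with 4R²w and 0=w.
C: fails — uRw, uR²w but no t with wR²t and w=t.

A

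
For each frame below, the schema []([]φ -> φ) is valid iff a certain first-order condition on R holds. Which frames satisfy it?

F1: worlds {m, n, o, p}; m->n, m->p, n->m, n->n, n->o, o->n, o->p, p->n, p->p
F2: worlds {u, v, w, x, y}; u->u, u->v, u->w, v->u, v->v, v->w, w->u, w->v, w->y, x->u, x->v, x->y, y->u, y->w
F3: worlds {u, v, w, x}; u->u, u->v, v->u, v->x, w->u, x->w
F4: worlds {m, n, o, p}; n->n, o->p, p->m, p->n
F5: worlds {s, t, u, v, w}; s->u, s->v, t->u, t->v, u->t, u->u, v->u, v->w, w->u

none

Frame correspondent (Sahlqvist): forall x forall y (Rxy -> Ryy) — i.e. shift-reflexivity.
F1: fails — Rno but not Roo.
F2: fails — Ruw but not Rww.
F3: fails — Ruv but not Rvv.
F4: fails — Rop but not Rpp.
F5: fails — Rtv but not Rvv.
Valid on no frame.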